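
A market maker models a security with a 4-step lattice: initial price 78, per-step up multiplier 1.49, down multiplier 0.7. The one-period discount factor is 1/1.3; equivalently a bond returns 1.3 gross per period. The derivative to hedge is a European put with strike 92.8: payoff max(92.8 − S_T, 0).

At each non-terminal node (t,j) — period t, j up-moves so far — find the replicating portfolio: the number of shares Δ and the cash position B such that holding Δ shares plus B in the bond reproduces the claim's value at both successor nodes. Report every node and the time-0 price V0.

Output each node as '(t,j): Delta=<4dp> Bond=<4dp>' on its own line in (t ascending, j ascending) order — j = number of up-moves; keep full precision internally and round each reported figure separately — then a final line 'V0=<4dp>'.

The replicating-portfolio and risk-neutral prices coincide; use p* = (1.3−0.7)/(1.49−0.7) = 0.7595 for the latter.
At expiry t=4: V(4,0)=74.0722, V(4,1)=52.9365, V(4,2)=7.9478, V(4,3)=0.0000, V(4,4)=0.0000
(3,0): S=26.7540. Δ = (V_up−V_dn)/(S_up−S_dn) = (52.9365−74.0722)/(39.8635−18.7278) = -1.0000. V = [p*·52.9365 + (1−p*)·74.0722]/1.3 = 44.6306. B = V − Δ·S = 71.3846.
(3,1): S=56.9478. Δ = (V_up−V_dn)/(S_up−S_dn) = (7.9478−52.9365)/(84.8522−39.8635) = -1.0000. V = [p*·7.9478 + (1−p*)·52.9365]/1.3 = 14.4368. B = V − Δ·S = 71.3846.
(3,2): S=121.2175. Δ = (V_up−V_dn)/(S_up−S_dn) = (0.0000−7.9478)/(180.6140−84.8522) = -0.0830. V = [p*·0.0000 + (1−p*)·7.9478]/1.3 = 1.4704. B = V − Δ·S = 11.5309.
(3,3): S=258.0200. Δ = (V_up−V_dn)/(S_up−S_dn) = (0.0000−0.0000)/(384.4498−180.6140) = 0.0000. V = [p*·0.0000 + (1−p*)·0.0000]/1.3 = 0.0000. B = V − Δ·S = 0.0000.
(2,0): S=38.2200. Δ = (V_up−V_dn)/(S_up−S_dn) = (14.4368−44.6306)/(56.9478−26.7540) = -1.0000. V = [p*·14.4368 + (1−p*)·44.6306]/1.3 = 16.6912. B = V − Δ·S = 54.9112.
(2,1): S=81.3540. Δ = (V_up−V_dn)/(S_up−S_dn) = (1.4704−14.4368)/(121.2175−56.9478) = -0.2018. V = [p*·1.4704 + (1−p*)·14.4368]/1.3 = 3.5299. B = V − Δ·S = 19.9431.
(2,2): S=173.1678. Δ = (V_up−V_dn)/(S_up−S_dn) = (0.0000−1.4704)/(258.0200−121.2175) = -0.0107. V = [p*·0.0000 + (1−p*)·1.4704]/1.3 = 0.2720. B = V − Δ·S = 2.1333.
(1,0): S=54.6000. Δ = (V_up−V_dn)/(S_up−S_dn) = (3.5299−16.6912)/(81.3540−38.2200) = -0.3051. V = [p*·3.5299 + (1−p*)·16.6912]/1.3 = 5.1502. B = V − Δ·S = 21.8101.
(1,1): S=116.2200. Δ = (V_up−V_dn)/(S_up−S_dn) = (0.2720−3.5299)/(173.1678−81.3540) = -0.0355. V = [p*·0.2720 + (1−p*)·3.5299]/1.3 = 0.8120. B = V − Δ·S = 4.9359.
(0,0): S=78.0000. Δ = (V_up−V_dn)/(S_up−S_dn) = (0.8120−5.1502)/(116.2200−54.6000) = -0.0704. V = [p*·0.8120 + (1−p*)·5.1502]/1.3 = 1.4272. B = V − Δ·S = 6.9187.
Root portfolio cost Δ·78+B reproduces V0=1.4272.

(0,0): Delta=-0.0704 Bond=6.9187
(1,0): Delta=-0.3051 Bond=21.8101
(1,1): Delta=-0.0355 Bond=4.9359
(2,0): Delta=-1.0000 Bond=54.9112
(2,1): Delta=-0.2018 Bond=19.9431
(2,2): Delta=-0.0107 Bond=2.1333
(3,0): Delta=-1.0000 Bond=71.3846
(3,1): Delta=-1.0000 Bond=71.3846
(3,2): Delta=-0.0830 Bond=11.5309
(3,3): Delta=0.0000 Bond=0.0000
V0=1.4272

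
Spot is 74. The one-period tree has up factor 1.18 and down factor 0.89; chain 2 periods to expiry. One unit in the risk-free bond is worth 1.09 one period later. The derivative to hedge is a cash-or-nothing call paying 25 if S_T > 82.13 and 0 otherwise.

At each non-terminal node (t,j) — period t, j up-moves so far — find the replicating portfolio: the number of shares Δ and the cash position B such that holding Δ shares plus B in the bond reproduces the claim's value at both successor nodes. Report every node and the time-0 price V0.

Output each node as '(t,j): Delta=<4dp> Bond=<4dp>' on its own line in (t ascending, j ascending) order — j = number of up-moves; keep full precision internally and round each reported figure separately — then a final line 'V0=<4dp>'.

(0,0): Delta=0.7371 Bond=-44.5360
(1,0): Delta=0.0000 Bond=0.0000
(1,1): Delta=0.9873 Bond=-70.3891
V0=10.0081

No-arbitrage ⇒ martingale measure with p* = (R−d)/(u−d) = 0.6897.
Terminal values V(2,·): V(2,0)=0.0000, V(2,1)=0.0000, V(2,2)=25.0000
(1,0): S=65.8600. Δ = (V_up−V_dn)/(S_up−S_dn) = (0.0000−0.0000)/(77.7148−58.6154) = 0.0000. V = [p*·0.0000 + (1−p*)·0.0000]/1.09 = 0.0000. B = V − Δ·S = 0.0000.
(1,1): S=87.3200. Δ = (V_up−V_dn)/(S_up−S_dn) = (25.0000−0.0000)/(103.0376−77.7148) = 0.9873. V = [p*·25.0000 + (1−p*)·0.0000]/1.09 = 15.8178. B = V − Δ·S = -70.3891.
(0,0): S=74.0000. Δ = (V_up−V_dn)/(S_up−S_dn) = (15.8178−0.0000)/(87.3200−65.8600) = 0.7371. V = [p*·15.8178 + (1−p*)·0.0000]/1.09 = 10.0081. B = V − Δ·S = -44.5360.
Check: Δ(0,0)·S0 + B(0,0) = 10.0081 = V0.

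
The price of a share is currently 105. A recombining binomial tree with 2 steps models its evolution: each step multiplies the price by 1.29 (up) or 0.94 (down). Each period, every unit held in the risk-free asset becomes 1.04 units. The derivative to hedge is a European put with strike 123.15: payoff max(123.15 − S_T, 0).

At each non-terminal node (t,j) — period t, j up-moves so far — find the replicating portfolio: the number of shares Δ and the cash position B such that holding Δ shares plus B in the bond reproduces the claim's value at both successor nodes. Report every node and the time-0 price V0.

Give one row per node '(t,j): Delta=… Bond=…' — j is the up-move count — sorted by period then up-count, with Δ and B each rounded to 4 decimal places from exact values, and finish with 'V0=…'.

(0,0): Delta=-0.5676 Bond=73.9265
(1,0): Delta=-0.8792 Bond=107.6370
(1,1): Delta=0.0000 Bond=0.0000
V0=14.3268

Risk-neutral probability p* = (R−d)/(u−d) = (1.04−0.94)/(1.29−0.94) = 0.2857.
Terminal values V(2,·): V(2,0)=30.3720, V(2,1)=0.0000, V(2,2)=0.0000
  t=1,j=0: stock 98.7000 → up 127.3230 (V=0.0000), down 92.7780 (V=30.3720). Price 20.8599; hedge Δ=-0.8792, bond B=107.6370.
  t=1,j=1: stock 135.4500 → up 174.7305 (V=0.0000), down 127.3230 (V=0.0000). Price 0.0000; hedge Δ=0.0000, bond B=0.0000.
  t=0,j=0: stock 105.0000 → up 135.4500 (V=0.0000), down 98.7000 (V=20.8599). Price 14.3268; hedge Δ=-0.5676, bond B=73.9265.
Root portfolio cost Δ·105+B reproduces V0=14.3268.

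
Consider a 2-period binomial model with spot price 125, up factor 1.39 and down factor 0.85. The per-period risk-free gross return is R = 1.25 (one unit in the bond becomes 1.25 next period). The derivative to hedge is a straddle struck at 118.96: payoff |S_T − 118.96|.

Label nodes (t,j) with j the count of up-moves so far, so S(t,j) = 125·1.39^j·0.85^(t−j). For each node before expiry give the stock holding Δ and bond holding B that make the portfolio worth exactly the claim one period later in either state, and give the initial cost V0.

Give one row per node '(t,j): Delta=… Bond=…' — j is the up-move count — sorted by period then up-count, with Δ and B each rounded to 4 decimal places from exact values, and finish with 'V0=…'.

Since d<R<u, set p* = (R−d)/(u−d) = 0.7407; price each node as the discounted p*-expectation of its children.
Terminal values V(2,·): V(2,0)=28.6475, V(2,1)=28.7275, V(2,2)=122.5525
(1,0): S=106.2500. Δ = (V_up−V_dn)/(S_up−S_dn) = (28.7275−28.6475)/(147.6875−90.3125) = 0.0014. V = [p*·28.7275 + (1−p*)·28.6475]/1.25 = 22.9654. B = V − Δ·S = 22.8173.
(1,1): S=173.7500. Δ = (V_up−V_dn)/(S_up−S_dn) = (122.5525−28.7275)/(241.5125−147.6875) = 1.0000. V = [p*·122.5525 + (1−p*)·28.7275]/1.25 = 78.5820. B = V − Δ·S = -95.1680.
(0,0): S=125.0000. Δ = (V_up−V_dn)/(S_up−S_dn) = (78.5820−22.9654)/(173.7500−106.2500) = 0.8239. V = [p*·78.5820 + (1−p*)·22.9654]/1.25 = 51.3303. B = V − Δ·S = -51.6634.
Root portfolio cost Δ·125+B reproduces V0=51.3303.

(0,0): Delta=0.8239 Bond=-51.6634
(1,0): Delta=0.0014 Bond=22.8173
(1,1): Delta=1.0000 Bond=-95.1680
V0=51.3303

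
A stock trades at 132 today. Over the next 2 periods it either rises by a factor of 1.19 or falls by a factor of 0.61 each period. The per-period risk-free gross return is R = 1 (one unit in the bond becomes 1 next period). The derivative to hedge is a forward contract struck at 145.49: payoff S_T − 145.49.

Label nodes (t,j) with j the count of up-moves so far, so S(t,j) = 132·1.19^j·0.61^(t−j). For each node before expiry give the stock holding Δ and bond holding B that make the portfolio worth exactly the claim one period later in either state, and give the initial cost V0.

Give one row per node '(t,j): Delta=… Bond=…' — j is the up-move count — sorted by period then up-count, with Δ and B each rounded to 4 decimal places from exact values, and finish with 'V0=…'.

No-arbitrage ⇒ martingale measure with p* = (R−d)/(u−d) = 0.6724.
Terminal payoffs: V(2,0)=-96.3728, V(2,1)=-49.6712, V(2,2)=41.4352
Node (1,0) S=80.5200: V=(p*·-49.6712+(1−p*)·-96.3728)/1=-64.9700; Δ=(-49.6712−-96.3728)/(95.8188−49.1172)=1.0000; B=V−Δ·S=-145.4900
Node (1,1) S=157.0800: V=(p*·41.4352+(1−p*)·-49.6712)/1=11.5900; Δ=(41.4352−-49.6712)/(186.9252−95.8188)=1.0000; B=V−Δ·S=-145.4900
Node (0,0) S=132.0000: V=(p*·11.5900+(1−p*)·-64.9700)/1=-13.4900; Δ=(11.5900−-64.9700)/(157.0800−80.5200)=1.0000; B=V−Δ·S=-145.4900
Each (Δ,B) replicates both successor values, so the strategy is self-financing and V0 is arbitrage-free.

(0,0): Delta=1.0000 Bond=-145.4900
(1,0): Delta=1.0000 Bond=-145.4900
(1,1): Delta=1.0000 Bond=-145.4900
V0=-13.4900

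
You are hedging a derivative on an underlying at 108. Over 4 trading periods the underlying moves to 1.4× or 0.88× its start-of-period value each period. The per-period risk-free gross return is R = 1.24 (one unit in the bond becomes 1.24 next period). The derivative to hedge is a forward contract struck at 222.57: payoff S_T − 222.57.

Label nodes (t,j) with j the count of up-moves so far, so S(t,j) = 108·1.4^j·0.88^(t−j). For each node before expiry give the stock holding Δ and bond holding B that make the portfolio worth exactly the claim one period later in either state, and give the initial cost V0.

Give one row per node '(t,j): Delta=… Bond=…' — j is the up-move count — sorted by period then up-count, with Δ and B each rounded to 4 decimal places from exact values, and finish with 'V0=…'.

(0,0): Delta=1.0000 Bond=-94.1412
(1,0): Delta=1.0000 Bond=-116.7351
(1,1): Delta=1.0000 Bond=-116.7351
(2,0): Delta=1.0000 Bond=-144.7516
(2,1): Delta=1.0000 Bond=-144.7516
(2,2): Delta=1.0000 Bond=-144.7516
(3,0): Delta=1.0000 Bond=-179.4919
(3,1): Delta=1.0000 Bond=-179.4919
(3,2): Delta=1.0000 Bond=-179.4919
(3,3): Delta=1.0000 Bond=-179.4919
V0=13.8588

Risk-neutral probability p* = (R−d)/(u−d) = (1.24−0.88)/(1.4−0.88) = 0.6923.
Terminal values V(4,·): V(4,0)=-157.8029, V(4,1)=-119.5314, V(4,2)=-58.6450, V(4,3)=38.2198, V(4,4)=192.3228
Node (3,0) S=73.5990: V=(p*·-119.5314+(1−p*)·-157.8029)/1.24=-105.8930; Δ=(-119.5314−-157.8029)/(103.0386−64.7671)=1.0000; B=V−Δ·S=-179.4919
Node (3,1) S=117.0893: V=(p*·-58.6450+(1−p*)·-119.5314)/1.24=-62.4027; Δ=(-58.6450−-119.5314)/(163.9250−103.0386)=1.0000; B=V−Δ·S=-179.4919
Node (3,2) S=186.2784: V=(p*·38.2198+(1−p*)·-58.6450)/1.24=6.7865; Δ=(38.2198−-58.6450)/(260.7898−163.9250)=1.0000; B=V−Δ·S=-179.4919
Node (3,3) S=296.3520: V=(p*·192.3228+(1−p*)·38.2198)/1.24=116.8601; Δ=(192.3228−38.2198)/(414.8928−260.7898)=1.0000; B=V−Δ·S=-179.4919
Node (2,0) S=83.6352: V=(p*·-62.4027+(1−p*)·-105.8930)/1.24=-61.1164; Δ=(-62.4027−-105.8930)/(117.0893−73.5990)=1.0000; B=V−Δ·S=-144.7516
Node (2,1) S=133.0560: V=(p*·6.7865+(1−p*)·-62.4027)/1.24=-11.6956; Δ=(6.7865−-62.4027)/(186.2784−117.0893)=1.0000; B=V−Δ·S=-144.7516
Node (2,2) S=211.6800: V=(p*·116.8601+(1−p*)·6.7865)/1.24=66.9284; Δ=(116.8601−6.7865)/(296.3520−186.2784)=1.0000; B=V−Δ·S=-144.7516
Node (1,0) S=95.0400: V=(p*·-11.6956+(1−p*)·-61.1164)/1.24=-21.6951; Δ=(-11.6956−-61.1164)/(133.0560−83.6352)=1.0000; B=V−Δ·S=-116.7351
Node (1,1) S=151.2000: V=(p*·66.9284+(1−p*)·-11.6956)/1.24=34.4649; Δ=(66.9284−-11.6956)/(211.6800−133.0560)=1.0000; B=V−Δ·S=-116.7351
Node (0,0) S=108.0000: V=(p*·34.4649+(1−p*)·-21.6951)/1.24=13.8588; Δ=(34.4649−-21.6951)/(151.2000−95.0400)=1.0000; B=V−Δ·S=-94.1412
Self-financing check: at every node Δ·S+B equals the discounted successor values.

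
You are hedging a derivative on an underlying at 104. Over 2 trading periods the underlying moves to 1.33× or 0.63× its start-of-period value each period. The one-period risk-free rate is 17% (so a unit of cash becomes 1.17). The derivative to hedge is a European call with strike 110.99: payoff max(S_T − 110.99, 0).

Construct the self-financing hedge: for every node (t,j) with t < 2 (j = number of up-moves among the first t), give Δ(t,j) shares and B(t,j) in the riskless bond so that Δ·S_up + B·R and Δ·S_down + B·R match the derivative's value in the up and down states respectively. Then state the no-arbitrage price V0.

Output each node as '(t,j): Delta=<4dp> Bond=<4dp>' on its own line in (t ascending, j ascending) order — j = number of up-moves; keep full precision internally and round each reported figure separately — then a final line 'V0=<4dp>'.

(0,0): Delta=0.6609 Bond=-37.0121
(1,0): Delta=0.0000 Bond=0.0000
(1,1): Delta=0.7537 Bond=-56.1351
V0=31.7247

Since d<R<u, set p* = (R−d)/(u−d) = 0.7714; price each node as the discounted p*-expectation of its children.
Terminal values V(2,·): V(2,0)=0.0000, V(2,1)=0.0000, V(2,2)=72.9756
Node (1,0) S=65.5200: V=(p*·0.0000+(1−p*)·0.0000)/1.17=0.0000; Δ=(0.0000−0.0000)/(87.1416−41.2776)=0.0000; B=V−Δ·S=0.0000
Node (1,1) S=138.3200: V=(p*·72.9756+(1−p*)·0.0000)/1.17=48.1158; Δ=(72.9756−0.0000)/(183.9656−87.1416)=0.7537; B=V−Δ·S=-56.1351
Node (0,0) S=104.0000: V=(p*·48.1158+(1−p*)·0.0000)/1.17=31.7247; Δ=(48.1158−0.0000)/(138.3200−65.5200)=0.6609; B=V−Δ·S=-37.0121
Check: Δ(0,0)·S0 + B(0,0) = 31.7247 = V0.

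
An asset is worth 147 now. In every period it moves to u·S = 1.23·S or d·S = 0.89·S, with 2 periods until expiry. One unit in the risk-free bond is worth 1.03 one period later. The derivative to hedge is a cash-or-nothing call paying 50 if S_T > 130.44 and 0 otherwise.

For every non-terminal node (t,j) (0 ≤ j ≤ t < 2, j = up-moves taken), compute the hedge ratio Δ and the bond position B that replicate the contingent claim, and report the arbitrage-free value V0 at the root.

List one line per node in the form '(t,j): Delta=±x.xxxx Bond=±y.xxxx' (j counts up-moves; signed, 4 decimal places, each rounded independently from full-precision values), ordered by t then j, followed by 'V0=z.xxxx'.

The replicating-portfolio and risk-neutral prices coincide; use p* = (1.03−0.89)/(1.23−0.89) = 0.4118 for the latter.
Terminal values V(2,·): V(2,0)=0.0000, V(2,1)=50.0000, V(2,2)=50.0000
(1,0): S=130.8300. Δ = (V_up−V_dn)/(S_up−S_dn) = (50.0000−0.0000)/(160.9209−116.4387) = 1.1240. V = [p*·50.0000 + (1−p*)·0.0000]/1.03 = 19.9886. B = V − Δ·S = -127.0702.
(1,1): S=180.8100. Δ = (V_up−V_dn)/(S_up−S_dn) = (50.0000−50.0000)/(222.3963−160.9209) = 0.0000. V = [p*·50.0000 + (1−p*)·50.0000]/1.03 = 48.5437. B = V − Δ·S = 48.5437.
(0,0): S=147.0000. Δ = (V_up−V_dn)/(S_up−S_dn) = (48.5437−19.9886)/(180.8100−130.8300) = 0.5713. V = [p*·48.5437 + (1−p*)·19.9886]/1.03 = 30.8219. B = V − Δ·S = -53.1637.
The time-0 hedge costs 30.8219, which is the no-arbitrage price.

(0,0): Delta=0.5713 Bond=-53.1637
(1,0): Delta=1.1240 Bond=-127.0702
(1,1): Delta=0.0000 Bond=48.5437
V0=30.8219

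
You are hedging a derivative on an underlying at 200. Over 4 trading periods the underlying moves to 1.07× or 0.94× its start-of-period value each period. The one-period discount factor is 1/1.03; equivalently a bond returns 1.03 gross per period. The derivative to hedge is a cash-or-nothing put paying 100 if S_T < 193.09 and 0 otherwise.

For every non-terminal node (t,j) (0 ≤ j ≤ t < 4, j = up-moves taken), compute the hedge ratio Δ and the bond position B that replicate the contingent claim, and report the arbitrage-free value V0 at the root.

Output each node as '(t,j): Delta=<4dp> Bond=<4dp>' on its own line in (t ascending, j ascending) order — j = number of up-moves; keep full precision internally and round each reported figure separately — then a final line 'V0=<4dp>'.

No-arbitrage ⇒ martingale measure with p* = (R−d)/(u−d) = 0.6923.
Payoff layer (t=4): V(4,0)=100.0000, V(4,1)=100.0000, V(4,2)=0.0000, V(4,3)=0.0000, V(4,4)=0.0000
  t=3,j=0: stock 166.1168 → up 177.7450 (V=100.0000), down 156.1498 (V=100.0000). Price 97.0874; hedge Δ=0.0000, bond B=97.0874.
  t=3,j=1: stock 189.0904 → up 202.3267 (V=0.0000), down 177.7450 (V=100.0000). Price 29.8730; hedge Δ=-4.0681, bond B=799.1038.
  t=3,j=2: stock 215.2412 → up 230.3081 (V=0.0000), down 202.3267 (V=0.0000). Price 0.0000; hedge Δ=0.0000, bond B=0.0000.
  t=3,j=3: stock 245.0086 → up 262.1592 (V=0.0000), down 230.3081 (V=0.0000). Price 0.0000; hedge Δ=0.0000, bond B=0.0000.
  t=2,j=0: stock 176.7200 → up 189.0904 (V=29.8730), down 166.1168 (V=97.0874). Price 49.0819; hedge Δ=-2.9257, bond B=566.1153.
  t=2,j=1: stock 201.1600 → up 215.2412 (V=0.0000), down 189.0904 (V=29.8730). Price 8.9240; hedge Δ=-1.1423, bond B=238.7166.
  t=2,j=2: stock 228.9800 → up 245.0086 (V=0.0000), down 215.2412 (V=0.0000). Price 0.0000; hedge Δ=0.0000, bond B=0.0000.
  t=1,j=0: stock 188.0000 → up 201.1600 (V=8.9240), down 176.7200 (V=49.0819). Price 20.6605; hedge Δ=-1.6431, bond B=329.5676.
  t=1,j=1: stock 214.0000 → up 228.9800 (V=0.0000), down 201.1600 (V=8.9240). Price 2.6659; hedge Δ=-0.3208, bond B=71.3119.
  t=0,j=0: stock 200.0000 → up 214.0000 (V=2.6659), down 188.0000 (V=20.6605). Price 7.9638; hedge Δ=-0.6921, bond B=146.3837.
The time-0 hedge costs 7.9638, which is the no-arbitrage price.

(0,0): Delta=-0.6921 Bond=146.3837
(1,0): Delta=-1.6431 Bond=329.5676
(1,1): Delta=-0.3208 Bond=71.3119
(2,0): Delta=-2.9257 Bond=566.1153
(2,1): Delta=-1.1423 Bond=238.7166
(2,2): Delta=0.0000 Bond=0.0000
(3,0): Delta=0.0000 Bond=97.0874
(3,1): Delta=-4.0681 Bond=799.1038
(3,2): Delta=0.0000 Bond=0.0000
(3,3): Delta=0.0000 Bond=0.0000
V0=7.9638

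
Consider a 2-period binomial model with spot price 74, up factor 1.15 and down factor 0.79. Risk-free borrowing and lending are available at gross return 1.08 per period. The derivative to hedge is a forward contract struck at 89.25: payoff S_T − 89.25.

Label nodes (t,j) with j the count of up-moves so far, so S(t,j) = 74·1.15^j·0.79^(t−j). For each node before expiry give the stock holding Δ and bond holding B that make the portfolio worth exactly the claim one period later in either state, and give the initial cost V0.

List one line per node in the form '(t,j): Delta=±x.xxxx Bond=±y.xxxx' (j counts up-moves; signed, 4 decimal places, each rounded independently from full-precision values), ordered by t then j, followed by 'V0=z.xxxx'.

(0,0): Delta=1.0000 Bond=-76.5175
(1,0): Delta=1.0000 Bond=-82.6389
(1,1): Delta=1.0000 Bond=-82.6389
V0=-2.5175

Under the risk-neutral measure, an up-move has probability p* = (R−d)/(u−d) = 0.8056 and values discount at R = 1.08.
At expiry t=2: V(2,0)=-43.0666, V(2,1)=-22.0210, V(2,2)=8.6150
  t=1,j=0: stock 58.4600 → up 67.2290 (V=-22.0210), down 46.1834 (V=-43.0666). Price -24.1789; hedge Δ=1.0000, bond B=-82.6389.
  t=1,j=1: stock 85.1000 → up 97.8650 (V=8.6150), down 67.2290 (V=-22.0210). Price 2.4611; hedge Δ=1.0000, bond B=-82.6389.
  t=0,j=0: stock 74.0000 → up 85.1000 (V=2.4611), down 58.4600 (V=-24.1789). Price -2.5175; hedge Δ=1.0000, bond B=-76.5175.
Root portfolio cost Δ·74+B reproduces V0=-2.5175.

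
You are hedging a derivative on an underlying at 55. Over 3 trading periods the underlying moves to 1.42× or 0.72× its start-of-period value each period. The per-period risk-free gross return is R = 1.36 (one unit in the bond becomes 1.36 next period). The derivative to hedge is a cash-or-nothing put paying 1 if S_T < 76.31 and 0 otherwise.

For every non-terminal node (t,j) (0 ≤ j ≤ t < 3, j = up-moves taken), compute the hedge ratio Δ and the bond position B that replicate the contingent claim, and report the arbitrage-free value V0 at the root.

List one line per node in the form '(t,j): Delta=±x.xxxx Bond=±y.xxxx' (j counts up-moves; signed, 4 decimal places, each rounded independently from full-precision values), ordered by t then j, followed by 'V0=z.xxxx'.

(0,0): Delta=-0.0022 Bond=0.1293
(1,0): Delta=-0.0243 Bond=1.0491
(1,1): Delta=-0.0012 Bond=0.0940
(2,0): Delta=0.0000 Bond=0.7353
(2,1): Delta=-0.0254 Bond=1.4916
(2,2): Delta=0.0000 Bond=0.0000
V0=0.0083

Since d<R<u, set p* = (R−d)/(u−d) = 0.9143; price each node as the discounted p*-expectation of its children.
Terminal payoffs: V(3,0)=1.0000, V(3,1)=1.0000, V(3,2)=0.0000, V(3,3)=0.0000
Node (2,0) S=28.5120: V=(p*·1.0000+(1−p*)·1.0000)/1.36=0.7353; Δ=(1.0000−1.0000)/(40.4870−20.5286)=0.0000; B=V−Δ·S=0.7353
Node (2,1) S=56.2320: V=(p*·0.0000+(1−p*)·1.0000)/1.36=0.0630; Δ=(0.0000−1.0000)/(79.8494−40.4870)=-0.0254; B=V−Δ·S=1.4916
Node (2,2) S=110.9020: V=(p*·0.0000+(1−p*)·0.0000)/1.36=0.0000; Δ=(0.0000−0.0000)/(157.4808−79.8494)=0.0000; B=V−Δ·S=0.0000
Node (1,0) S=39.6000: V=(p*·0.0630+(1−p*)·0.7353)/1.36=0.0887; Δ=(0.0630−0.7353)/(56.2320−28.5120)=-0.0243; B=V−Δ·S=1.0491
Node (1,1) S=78.1000: V=(p*·0.0000+(1−p*)·0.0630)/1.36=0.0040; Δ=(0.0000−0.0630)/(110.9020−56.2320)=-0.0012; B=V−Δ·S=0.0940
Node (0,0) S=55.0000: V=(p*·0.0040+(1−p*)·0.0887)/1.36=0.0083; Δ=(0.0040−0.0887)/(78.1000−39.6000)=-0.0022; B=V−Δ·S=0.1293
Root portfolio cost Δ·55+B reproduces V0=0.0083.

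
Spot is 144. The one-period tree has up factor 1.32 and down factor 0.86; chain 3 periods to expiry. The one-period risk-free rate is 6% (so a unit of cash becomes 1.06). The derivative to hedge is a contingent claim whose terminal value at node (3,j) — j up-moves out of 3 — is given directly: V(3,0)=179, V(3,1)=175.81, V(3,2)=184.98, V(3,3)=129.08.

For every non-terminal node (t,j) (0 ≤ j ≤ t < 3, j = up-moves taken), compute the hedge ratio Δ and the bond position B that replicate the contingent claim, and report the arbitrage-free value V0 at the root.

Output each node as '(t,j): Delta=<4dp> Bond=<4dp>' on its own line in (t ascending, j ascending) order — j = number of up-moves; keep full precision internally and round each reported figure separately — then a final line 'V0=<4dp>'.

Risk-neutral probability p* = (R−d)/(u−d) = (1.06−0.86)/(1.32−0.86) = 0.4348.
Terminal payoffs: V(3,0)=179.0000, V(3,1)=175.8100, V(3,2)=184.9800, V(3,3)=129.0800
Node (2,0) S=106.5024: V=(p*·175.8100+(1−p*)·179.0000)/1.06=167.5595; Δ=(175.8100−179.0000)/(140.5832−91.5921)=-0.0651; B=V−Δ·S=174.4943
Node (2,1) S=163.4688: V=(p*·184.9800+(1−p*)·175.8100)/1.06=169.6198; Δ=(184.9800−175.8100)/(215.7788−140.5832)=0.1219; B=V−Δ·S=149.6850
Node (2,2) S=250.9056: V=(p*·129.0800+(1−p*)·184.9800)/1.06=151.5808; Δ=(129.0800−184.9800)/(331.1954−215.7788)=-0.4843; B=V−Δ·S=273.1025
Node (1,0) S=123.8400: V=(p*·169.6198+(1−p*)·167.5595)/1.06=158.9201; Δ=(169.6198−167.5595)/(163.4688−106.5024)=0.0362; B=V−Δ·S=154.4411
Node (1,1) S=190.0800: V=(p*·151.5808+(1−p*)·169.6198)/1.06=152.6196; Δ=(151.5808−169.6198)/(250.9056−163.4688)=-0.2063; B=V−Δ·S=191.8347
Node (0,0) S=144.0000: V=(p*·152.6196+(1−p*)·158.9201)/1.06=147.3403; Δ=(152.6196−158.9201)/(190.0800−123.8400)=-0.0951; B=V−Δ·S=161.0370
Root portfolio cost Δ·144+B reproduces V0=147.3403.

(0,0): Delta=-0.0951 Bond=161.0370
(1,0): Delta=0.0362 Bond=154.4411
(1,1): Delta=-0.2063 Bond=191.8347
(2,0): Delta=-0.0651 Bond=174.4943
(2,1): Delta=0.1219 Bond=149.6850
(2,2): Delta=-0.4843 Bond=273.1025
V0=147.3403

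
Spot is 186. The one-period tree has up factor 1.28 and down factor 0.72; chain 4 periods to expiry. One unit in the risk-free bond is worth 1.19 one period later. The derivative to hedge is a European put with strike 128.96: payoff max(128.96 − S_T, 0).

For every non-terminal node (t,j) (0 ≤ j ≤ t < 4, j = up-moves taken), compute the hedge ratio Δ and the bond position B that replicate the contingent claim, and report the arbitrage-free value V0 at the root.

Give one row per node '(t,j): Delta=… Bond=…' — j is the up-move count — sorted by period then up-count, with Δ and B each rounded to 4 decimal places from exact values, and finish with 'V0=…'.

(0,0): Delta=-0.0158 Bond=3.2392
(1,0): Delta=-0.1113 Bond=16.6486
(1,1): Delta=-0.0055 Bond=1.4048
(2,0): Delta=-0.6210 Bond=68.9547
(2,1): Delta=-0.0564 Bond=10.4015
(2,2): Delta=0.0000 Bond=0.0000
(3,0): Delta=-1.0000 Bond=108.3697
(3,1): Delta=-0.5801 Bond=77.0173
(3,2): Delta=0.0000 Bond=0.0000
(3,3): Delta=0.0000 Bond=0.0000
V0=0.3049

Risk-neutral probability p* = (R−d)/(u−d) = (1.19−0.72)/(1.28−0.72) = 0.8393.
Payoff layer (t=4): V(4,0)=78.9746, V(4,1)=40.0971, V(4,2)=0.0000, V(4,3)=0.0000, V(4,4)=0.0000
  t=3,j=0: stock 69.4241 → up 88.8629 (V=40.0971), down 49.9854 (V=78.9746). Price 38.9456; hedge Δ=-1.0000, bond B=108.3697.
  t=3,j=1: stock 123.4207 → up 157.9785 (V=0.0000), down 88.8629 (V=40.0971). Price 5.4153; hedge Δ=-0.5801, bond B=77.0173.
  t=3,j=2: stock 219.4145 → up 280.8506 (V=0.0000), down 157.9785 (V=0.0000). Price 0.0000; hedge Δ=0.0000, bond B=0.0000.
  t=3,j=3: stock 390.0703 → up 499.2899 (V=0.0000), down 280.8506 (V=0.0000). Price 0.0000; hedge Δ=0.0000, bond B=0.0000.
  t=2,j=0: stock 96.4224 → up 123.4207 (V=5.4153), down 69.4241 (V=38.9456). Price 9.0791; hedge Δ=-0.6210, bond B=68.9547.
  t=2,j=1: stock 171.4176 → up 219.4145 (V=0.0000), down 123.4207 (V=5.4153). Price 0.7314; hedge Δ=-0.0564, bond B=10.4015.
  t=2,j=2: stock 304.7424 → up 390.0703 (V=0.0000), down 219.4145 (V=0.0000). Price 0.0000; hedge Δ=0.0000, bond B=0.0000.
  t=1,j=0: stock 133.9200 → up 171.4176 (V=0.7314), down 96.4224 (V=9.0791). Price 1.7420; hedge Δ=-0.1113, bond B=16.6486.
  t=1,j=1: stock 238.0800 → up 304.7424 (V=0.0000), down 171.4176 (V=0.7314). Price 0.0988; hedge Δ=-0.0055, bond B=1.4048.
  t=0,j=0: stock 186.0000 → up 238.0800 (V=0.0988), down 133.9200 (V=1.7420). Price 0.3049; hedge Δ=-0.0158, bond B=3.2392.
Root portfolio cost Δ·186+B reproduces V0=0.3049.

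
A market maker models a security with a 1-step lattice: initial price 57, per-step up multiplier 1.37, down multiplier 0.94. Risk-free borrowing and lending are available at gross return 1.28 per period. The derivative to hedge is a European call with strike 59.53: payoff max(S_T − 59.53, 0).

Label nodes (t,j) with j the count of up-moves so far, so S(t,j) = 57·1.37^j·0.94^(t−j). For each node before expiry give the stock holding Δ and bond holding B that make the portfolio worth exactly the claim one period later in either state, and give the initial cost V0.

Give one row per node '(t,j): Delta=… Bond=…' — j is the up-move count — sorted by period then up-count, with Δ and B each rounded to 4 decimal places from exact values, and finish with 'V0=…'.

No-arbitrage ⇒ martingale measure with p* = (R−d)/(u−d) = 0.7907.
Terminal payoffs: V(1,0)=0.0000, V(1,1)=18.5600
  t=0,j=0: stock 57.0000 → up 78.0900 (V=18.5600), down 53.5800 (V=0.0000). Price 11.4651; hedge Δ=0.7572, bond B=-31.6977.
Self-financing check: at every node Δ·S+B equals the discounted successor values.

(0,0): Delta=0.7572 Bond=-31.6977
V0=11.4651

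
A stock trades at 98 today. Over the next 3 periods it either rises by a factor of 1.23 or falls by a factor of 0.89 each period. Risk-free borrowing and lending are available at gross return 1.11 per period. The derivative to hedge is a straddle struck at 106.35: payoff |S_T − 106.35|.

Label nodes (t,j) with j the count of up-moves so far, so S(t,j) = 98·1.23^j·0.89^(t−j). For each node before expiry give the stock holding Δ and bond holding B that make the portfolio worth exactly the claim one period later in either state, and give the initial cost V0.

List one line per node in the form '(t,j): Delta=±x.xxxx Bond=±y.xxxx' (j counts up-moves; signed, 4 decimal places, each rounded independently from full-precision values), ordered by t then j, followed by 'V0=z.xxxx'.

Since d<R<u, set p* = (R−d)/(u−d) = 0.6471; price each node as the discounted p*-expectation of its children.
Payoff layer (t=3): V(3,0)=37.2630, V(3,1)=10.8703, V(3,2)=25.6051, V(3,3)=76.0150
  t=2,j=0: stock 77.6258 → up 95.4797 (V=10.8703), down 69.0870 (V=37.2630). Price 18.1850; hedge Δ=-1.0000, bond B=95.8108.
  t=2,j=1: stock 107.2806 → up 131.9551 (V=25.6051), down 95.4797 (V=10.8703). Price 18.3825; hedge Δ=0.4040, bond B=-24.9553.
  t=2,j=2: stock 148.2642 → up 182.3650 (V=76.0150), down 131.9551 (V=25.6051). Price 52.4534; hedge Δ=1.0000, bond B=-95.8108.
  t=1,j=0: stock 87.2200 → up 107.2806 (V=18.3825), down 77.6258 (V=18.1850). Price 16.4980; hedge Δ=0.0067, bond B=15.9171.
  t=1,j=1: stock 120.5400 → up 148.2642 (V=52.4534), down 107.2806 (V=18.3825). Price 36.4220; hedge Δ=0.8313, bond B=-63.7865.
  t=0,j=0: stock 98.0000 → up 120.5400 (V=36.4220), down 87.2200 (V=16.4980). Price 26.4775; hedge Δ=0.5980, bond B=-32.1223.
Self-financing check: at every node Δ·S+B equals the discounted successor values.

(0,0): Delta=0.5980 Bond=-32.1223
(1,0): Delta=0.0067 Bond=15.9171
(1,1): Delta=0.8313 Bond=-63.7865
(2,0): Delta=-1.0000 Bond=95.8108
(2,1): Delta=0.4040 Bond=-24.9553
(2,2): Delta=1.0000 Bond=-95.8108
V0=26.4775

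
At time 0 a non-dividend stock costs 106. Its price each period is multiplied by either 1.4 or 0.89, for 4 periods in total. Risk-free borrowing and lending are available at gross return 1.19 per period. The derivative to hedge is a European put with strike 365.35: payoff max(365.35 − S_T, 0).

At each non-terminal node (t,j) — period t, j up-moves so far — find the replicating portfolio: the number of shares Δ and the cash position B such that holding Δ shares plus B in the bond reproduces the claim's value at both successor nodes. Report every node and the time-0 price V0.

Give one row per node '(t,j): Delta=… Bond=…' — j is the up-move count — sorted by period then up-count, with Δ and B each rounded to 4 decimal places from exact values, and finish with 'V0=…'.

Risk-neutral probability p* = (R−d)/(u−d) = (1.19−0.89)/(1.4−0.89) = 0.5882.
Terminal values V(4,·): V(4,0)=298.8432, V(4,1)=260.7326, V(4,2)=200.7833, V(4,3)=106.4810, V(4,4)=0.0000
  t=3,j=0: stock 74.7267 → up 104.6174 (V=260.7326), down 66.5068 (V=298.8432). Price 232.2901; hedge Δ=-1.0000, bond B=307.0168.
  t=3,j=1: stock 117.5476 → up 164.5667 (V=200.7833), down 104.6174 (V=260.7326). Price 189.4692; hedge Δ=-1.0000, bond B=307.0168.
  t=3,j=2: stock 184.9064 → up 258.8690 (V=106.4810), down 164.5667 (V=200.7833). Price 122.1104; hedge Δ=-1.0000, bond B=307.0168.
  t=3,j=3: stock 290.8640 → up 407.2096 (V=0.0000), down 258.8690 (V=106.4810). Price 36.8447; hedge Δ=-0.7178, bond B=245.6310.
  t=2,j=0: stock 83.9626 → up 117.5476 (V=189.4692), down 74.7267 (V=232.2901). Price 174.0347; hedge Δ=-1.0000, bond B=257.9973.
  t=2,j=1: stock 132.0760 → up 184.9064 (V=122.1104), down 117.5476 (V=189.4692). Price 125.9213; hedge Δ=-1.0000, bond B=257.9973.
  t=2,j=2: stock 207.7600 → up 290.8640 (V=36.8447), down 184.9064 (V=122.1104). Price 60.4656; hedge Δ=-0.8047, bond B=227.6534.
  t=1,j=0: stock 94.3400 → up 132.0760 (V=125.9213), down 83.9626 (V=174.0347). Price 122.4645; hedge Δ=-1.0000, bond B=216.8045.
  t=1,j=1: stock 148.4000 → up 207.7600 (V=60.4656), down 132.0760 (V=125.9213). Price 73.4605; hedge Δ=-0.8649, bond B=201.8050.
  t=0,j=0: stock 106.0000 → up 148.4000 (V=73.4605), down 94.3400 (V=122.4645). Price 78.6879; hedge Δ=-0.9065, bond B=174.7742.
Each (Δ,B) replicates both successor values, so the strategy is self-financing and V0 is arbitrage-free.

(0,0): Delta=-0.9065 Bond=174.7742
(1,0): Delta=-1.0000 Bond=216.8045
(1,1): Delta=-0.8649 Bond=201.8050
(2,0): Delta=-1.0000 Bond=257.9973
(2,1): Delta=-1.0000 Bond=257.9973
(2,2): Delta=-0.8047 Bond=227.6534
(3,0): Delta=-1.0000 Bond=307.0168
(3,1): Delta=-1.0000 Bond=307.0168
(3,2): Delta=-1.0000 Bond=307.0168
(3,3): Delta=-0.7178 Bond=245.6310
V0=78.6879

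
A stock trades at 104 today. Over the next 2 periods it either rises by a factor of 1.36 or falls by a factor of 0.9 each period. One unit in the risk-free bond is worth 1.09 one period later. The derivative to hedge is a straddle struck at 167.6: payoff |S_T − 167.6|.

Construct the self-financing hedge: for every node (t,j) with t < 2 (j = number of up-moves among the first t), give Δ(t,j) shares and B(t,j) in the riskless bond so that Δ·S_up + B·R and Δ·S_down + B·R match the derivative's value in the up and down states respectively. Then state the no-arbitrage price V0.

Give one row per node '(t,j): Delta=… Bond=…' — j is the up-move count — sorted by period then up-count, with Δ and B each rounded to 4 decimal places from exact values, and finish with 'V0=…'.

(0,0): Delta=-0.6078 Bond=107.3850
(1,0): Delta=-1.0000 Bond=153.7615
(1,1): Delta=-0.2389 Bond=64.8801
V0=44.1759

Under the risk-neutral measure, an up-move has probability p* = (R−d)/(u−d) = 0.4130 and values discount at R = 1.09.
Payoff layer (t=2): V(2,0)=83.3600, V(2,1)=40.3040, V(2,2)=24.7584
Node (1,0) S=93.6000: V=(p*·40.3040+(1−p*)·83.3600)/1.09=60.1615; Δ=(40.3040−83.3600)/(127.2960−84.2400)=-1.0000; B=V−Δ·S=153.7615
Node (1,1) S=141.4400: V=(p*·24.7584+(1−p*)·40.3040)/1.09=31.0853; Δ=(24.7584−40.3040)/(192.3584−127.2960)=-0.2389; B=V−Δ·S=64.8801
Node (0,0) S=104.0000: V=(p*·31.0853+(1−p*)·60.1615)/1.09=44.1759; Δ=(31.0853−60.1615)/(141.4400−93.6000)=-0.6078; B=V−Δ·S=107.3850
Root portfolio cost Δ·104+B reproduces V0=44.1759.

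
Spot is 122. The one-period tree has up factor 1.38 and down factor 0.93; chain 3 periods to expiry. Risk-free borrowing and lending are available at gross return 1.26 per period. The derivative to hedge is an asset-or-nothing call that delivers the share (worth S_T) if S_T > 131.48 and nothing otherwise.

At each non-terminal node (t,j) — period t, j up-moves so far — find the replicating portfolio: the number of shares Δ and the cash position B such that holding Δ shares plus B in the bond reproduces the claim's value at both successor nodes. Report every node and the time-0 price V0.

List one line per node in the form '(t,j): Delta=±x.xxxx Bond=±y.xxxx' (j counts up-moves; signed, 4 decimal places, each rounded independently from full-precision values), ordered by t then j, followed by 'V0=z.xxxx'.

No-arbitrage ⇒ martingale measure with p* = (R−d)/(u−d) = 0.7333.
Payoff layer (t=3): V(3,0)=0.0000, V(3,1)=145.6146, V(3,2)=216.0732, V(3,3)=320.6248
  t=2,j=0: stock 105.5178 → up 145.6146 (V=145.6146), down 98.1316 (V=0.0000). Price 84.7492; hedge Δ=3.0667, bond B=-238.8387.
  t=2,j=1: stock 156.5748 → up 216.0732 (V=216.0732), down 145.6146 (V=145.6146). Price 156.5748; hedge Δ=1.0000, bond B=0.0000.
  t=2,j=2: stock 232.3368 → up 320.6248 (V=320.6248), down 216.0732 (V=216.0732). Price 232.3368; hedge Δ=1.0000, bond B=0.0000.
  t=1,j=0: stock 113.4600 → up 156.5748 (V=156.5748), down 105.5178 (V=84.7492). Price 109.0645; hedge Δ=1.4068, bond B=-50.5479.
  t=1,j=1: stock 168.3600 → up 232.3368 (V=232.3368), down 156.5748 (V=156.5748). Price 168.3600; hedge Δ=1.0000, bond B=0.0000.
  t=0,j=0: stock 122.0000 → up 168.3600 (V=168.3600), down 113.4600 (V=109.0645). Price 121.0697; hedge Δ=1.0801, bond B=-10.6980.
Each (Δ,B) replicates both successor values, so the strategy is self-financing and V0 is arbitrage-free.

(0,0): Delta=1.0801 Bond=-10.6980
(1,0): Delta=1.4068 Bond=-50.5479
(1,1): Delta=1.0000 Bond=0.0000
(2,0): Delta=3.0667 Bond=-238.8387
(2,1): Delta=1.0000 Bond=0.0000
(2,2): Delta=1.0000 Bond=0.0000
V0=121.0697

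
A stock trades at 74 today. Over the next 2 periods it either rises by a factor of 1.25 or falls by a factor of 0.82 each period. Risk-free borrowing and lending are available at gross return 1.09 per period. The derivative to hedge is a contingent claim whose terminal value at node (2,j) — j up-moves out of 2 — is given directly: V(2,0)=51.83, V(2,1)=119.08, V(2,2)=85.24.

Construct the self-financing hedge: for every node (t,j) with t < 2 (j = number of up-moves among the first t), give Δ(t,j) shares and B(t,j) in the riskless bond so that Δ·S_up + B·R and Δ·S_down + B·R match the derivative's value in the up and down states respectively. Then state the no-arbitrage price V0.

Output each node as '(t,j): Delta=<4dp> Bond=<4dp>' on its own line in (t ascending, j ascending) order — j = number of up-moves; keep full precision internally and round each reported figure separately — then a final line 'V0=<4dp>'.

Since d<R<u, set p* = (R−d)/(u−d) = 0.6279; price each node as the discounted p*-expectation of its children.
Terminal payoffs: V(2,0)=51.8300, V(2,1)=119.0800, V(2,2)=85.2400
(1,0): S=60.6800. Δ = (V_up−V_dn)/(S_up−S_dn) = (119.0800−51.8300)/(75.8500−49.7576) = 2.5774. V = [p*·119.0800 + (1−p*)·51.8300]/1.09 = 86.2906. B = V − Δ·S = -70.1048.
(1,1): S=92.5000. Δ = (V_up−V_dn)/(S_up−S_dn) = (85.2400−119.0800)/(115.6250−75.8500) = -0.8508. V = [p*·85.2400 + (1−p*)·119.0800]/1.09 = 89.7538. B = V − Δ·S = 168.4515.
(0,0): S=74.0000. Δ = (V_up−V_dn)/(S_up−S_dn) = (89.7538−86.2906)/(92.5000−60.6800) = 0.1088. V = [p*·89.7538 + (1−p*)·86.2906]/1.09 = 81.1607. B = V − Δ·S = 73.1067.
The time-0 hedge costs 81.1607, which is the no-arbitrage price.

(0,0): Delta=0.1088 Bond=73.1067
(1,0): Delta=2.5774 Bond=-70.1048
(1,1): Delta=-0.8508 Bond=168.4515
V0=81.1607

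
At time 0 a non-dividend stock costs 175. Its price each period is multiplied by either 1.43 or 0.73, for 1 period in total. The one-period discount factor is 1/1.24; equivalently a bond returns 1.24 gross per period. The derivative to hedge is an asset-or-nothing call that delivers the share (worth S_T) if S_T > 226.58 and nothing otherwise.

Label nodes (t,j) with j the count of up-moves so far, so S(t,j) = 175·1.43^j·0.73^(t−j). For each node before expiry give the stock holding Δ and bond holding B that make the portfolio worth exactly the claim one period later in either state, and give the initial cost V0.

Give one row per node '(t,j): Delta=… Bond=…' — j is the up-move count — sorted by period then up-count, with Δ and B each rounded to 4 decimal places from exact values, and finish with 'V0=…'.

(0,0): Delta=2.0429 Bond=-210.4637
V0=147.0363

Risk-neutral probability p* = (R−d)/(u−d) = (1.24−0.73)/(1.43−0.73) = 0.7286.
Payoff layer (t=1): V(1,0)=0.0000, V(1,1)=250.2500
  t=0,j=0: stock 175.0000 → up 250.2500 (V=250.2500), down 127.7500 (V=0.0000). Price 147.0363; hedge Δ=2.0429, bond B=-210.4637.
Each (Δ,B) replicates both successor values, so the strategy is self-financing and V0 is arbitrage-free.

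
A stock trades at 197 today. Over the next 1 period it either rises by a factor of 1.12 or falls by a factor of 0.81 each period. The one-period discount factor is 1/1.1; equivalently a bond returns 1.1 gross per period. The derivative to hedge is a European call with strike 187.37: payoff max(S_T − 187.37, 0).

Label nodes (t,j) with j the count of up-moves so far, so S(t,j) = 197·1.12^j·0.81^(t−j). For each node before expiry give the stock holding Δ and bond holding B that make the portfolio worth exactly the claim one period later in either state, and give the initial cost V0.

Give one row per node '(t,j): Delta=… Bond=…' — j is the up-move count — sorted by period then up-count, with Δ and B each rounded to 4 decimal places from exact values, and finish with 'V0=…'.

The replicating-portfolio and risk-neutral prices coincide; use p* = (1.1−0.81)/(1.12−0.81) = 0.9355 for the latter.
At expiry t=1: V(1,0)=0.0000, V(1,1)=33.2700
(0,0): S=197.0000. Δ = (V_up−V_dn)/(S_up−S_dn) = (33.2700−0.0000)/(220.6400−159.5700) = 0.5448. V = [p*·33.2700 + (1−p*)·0.0000]/1.1 = 28.2941. B = V − Δ·S = -79.0284.
Root portfolio cost Δ·197+B reproduces V0=28.2941.

(0,0): Delta=0.5448 Bond=-79.0284
V0=28.2941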